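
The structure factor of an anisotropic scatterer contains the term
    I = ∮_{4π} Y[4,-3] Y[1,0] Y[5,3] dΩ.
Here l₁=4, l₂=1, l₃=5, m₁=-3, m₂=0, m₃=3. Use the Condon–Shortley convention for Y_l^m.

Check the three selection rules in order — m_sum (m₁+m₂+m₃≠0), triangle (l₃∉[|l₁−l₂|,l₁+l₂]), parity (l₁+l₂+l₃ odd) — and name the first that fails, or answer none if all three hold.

m₁+m₂+m₃ = -3 + 0 + 3 = 0  ✓
triangle: |4−1|=3 ≤ l₃=5 ≤ 4+1=5  ✓
parity: l₁+l₂+l₃ = 10 is even  ✓

none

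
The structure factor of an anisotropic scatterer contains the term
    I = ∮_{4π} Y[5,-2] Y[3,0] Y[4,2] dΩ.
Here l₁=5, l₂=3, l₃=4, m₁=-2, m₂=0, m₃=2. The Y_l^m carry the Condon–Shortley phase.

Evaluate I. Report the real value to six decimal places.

0.022664

m-sum 0 ✓  L=12 even ✓  2≤4≤8 ✓
Π(2lᵢ+1) = 11×7×9 = 693
triangle coeff Δ(5,3,4) = 1/180180
Σ_t [1,3]: t=1:−1/576 t=2:+1/144 t=3:−1/576 = 1/288
(3j)²=20/1001 [(5 3 4; 0 0 0)], sign=+1
Σ_t [1,3]: t=1:−1/8640 t=2:+1/480 t=3:−1/576 = 1/4320
(3j)²=1/2145 [(5 3 4; -2 0 2)], sign=+1
⇒ 4πI² = 12/1859
I = (+1)√(12/1859/(4π)) = 0.02266449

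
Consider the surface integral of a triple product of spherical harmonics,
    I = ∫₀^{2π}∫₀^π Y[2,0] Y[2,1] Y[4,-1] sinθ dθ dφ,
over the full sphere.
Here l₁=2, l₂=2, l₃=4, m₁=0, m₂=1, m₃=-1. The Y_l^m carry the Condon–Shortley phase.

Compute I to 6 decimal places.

Rules hold: Σm=0, L=8 even, 0≤4≤4.
N = 5·5·9 = 225
Δ = 0!·4!·4!/9! = 1/630
Racah Σ t=0..0: t=0:+1/16 = 1/16
⇒ 3j(2 2 4; 0 0 0)² = 2/35, sgn +1
Racah Σ t=0..0: t=0:+1/24 = 1/24
⇒ 3j(2 2 4; 0 1 -1)² = 1/21, sgn -1
4πI² = N·(3j₀)²·(3jₘ)² = 30/49
I = -1·√(0.612245/4π) = -0.22072812

-0.220728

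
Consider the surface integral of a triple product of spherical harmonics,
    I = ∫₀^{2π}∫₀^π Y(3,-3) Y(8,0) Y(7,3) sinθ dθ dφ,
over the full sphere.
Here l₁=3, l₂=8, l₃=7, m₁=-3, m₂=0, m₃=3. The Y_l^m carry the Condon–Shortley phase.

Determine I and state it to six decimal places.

Rules hold: Σm=0, L=18 even, 5≤7≤11.
N = 7·17·15 = 1785
Δ = 4!·2!·12!/19! = 1/5290740
Racah Σ t=1..3: t=1:−1/7257600 t=2:+1/2073600 t=3:−1/7257600 = 1/4838400
⇒ 3j(3 8 7; 0 0 0)² = 252/20995, sgn -1
Racah Σ t=4..4: t=4:+1/46448640 = 1/46448640
⇒ 3j(3 8 7; -3 0 3)² = 75/8398, sgn +1
4πI² = N·(3j₀)²·(3jₘ)² = 198450/1037153
I = -1·√(0.191341/4π) = -0.12339547

-0.123395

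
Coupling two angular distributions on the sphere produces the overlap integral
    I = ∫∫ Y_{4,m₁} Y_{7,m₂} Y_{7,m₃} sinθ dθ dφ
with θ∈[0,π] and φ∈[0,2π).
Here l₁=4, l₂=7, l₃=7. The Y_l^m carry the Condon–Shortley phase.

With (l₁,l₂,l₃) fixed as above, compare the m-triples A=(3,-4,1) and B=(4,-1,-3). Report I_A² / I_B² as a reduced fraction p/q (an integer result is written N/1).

275/392

Shared (l₁,l₂,l₃)=(4,7,7): N and (l;000)² cancel in I_A²/I_B².
A: Δ = 4!·4!·10!/19! = 1/58198140; Racah Σ t=0..1: t=0:+1/4354560 t=1:−1/11612160 = 1/6967296; ⇒ 3j(4 7 7; 3 -4 1)² = 625/50388, sgn +1
B: Δ = 4!·4!·10!/19! = 1/58198140; Racah Σ t=0..0: t=0:+1/9953280 = 1/9953280; ⇒ 3j(4 7 7; 4 -1 -3)² = 2450/138567, sgn +1
I_A²/I_B² = (625/50388)/(2450/138567) = 275/392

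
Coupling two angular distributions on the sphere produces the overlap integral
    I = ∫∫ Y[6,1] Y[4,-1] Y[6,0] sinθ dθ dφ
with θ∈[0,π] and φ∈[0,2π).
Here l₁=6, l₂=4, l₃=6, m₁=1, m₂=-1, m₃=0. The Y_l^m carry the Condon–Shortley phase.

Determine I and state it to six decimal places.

-0.043721

Checks pass: Σm=0; 16 even; l₃=6∈[2,10].
(2·6+1)(2·4+1)(2·6+1) = 1521
Δ: 4! 8! 4! / 17! → 1/15315300
sum: t=0:+1/829440 t=1:−1/25920 t=2:+1/9216 t=3:−1/25920 t=4:+1/829440 = 7/207360
3j²(6 4 6; 0 0 0) = Δ·Π!·Σ² = 28/2431  (sign +1)
sum: t=0:+1/103680 t=1:−1/13824 t=2:+1/17280 t=3:−1/207360 = -1/103680
3j²(6 4 6; 1 -1 0) = Δ·Π!·Σ² = 10/7293  (sign -1)
combine: 4πI² = 1521·28/2431·10/7293 = 840/34969
take √, sign -1: I = -0.04372130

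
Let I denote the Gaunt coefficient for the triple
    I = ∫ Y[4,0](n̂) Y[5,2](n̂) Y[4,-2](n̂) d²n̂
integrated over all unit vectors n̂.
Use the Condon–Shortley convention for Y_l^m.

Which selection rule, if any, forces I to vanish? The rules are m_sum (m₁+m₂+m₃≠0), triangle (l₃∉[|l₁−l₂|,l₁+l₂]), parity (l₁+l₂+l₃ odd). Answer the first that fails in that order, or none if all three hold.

m₁+m₂+m₃ = 0 + 2 − 2 = 0  ✓
triangle: |4−5|=1 ≤ l₃=4 ≤ 4+5=9  ✓
parity: l₁+l₂+l₃ = 13 is odd  ✗

parity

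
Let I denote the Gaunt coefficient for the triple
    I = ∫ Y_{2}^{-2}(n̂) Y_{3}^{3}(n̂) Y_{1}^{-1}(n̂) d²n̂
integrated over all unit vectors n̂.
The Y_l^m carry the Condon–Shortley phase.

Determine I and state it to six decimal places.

Rules hold: Σm=0, L=6 even, 1≤1≤5.
N = 5·7·3 = 105
Δ = 4!·0!·2!/7! = 1/105
Racah Σ t=2..2: t=2:+1/4 = 1/4
⇒ 3j(2 3 1; 0 0 0)² = 3/35, sgn -1
Racah Σ t=4..4: t=4:+1/48 = 1/48
⇒ 3j(2 3 1; -2 3 -1)² = 1/7, sgn +1
4πI² = N·(3j₀)²·(3jₘ)² = 9/7
I = -1·√(1.28571/4π) = -0.31986543

-0.319865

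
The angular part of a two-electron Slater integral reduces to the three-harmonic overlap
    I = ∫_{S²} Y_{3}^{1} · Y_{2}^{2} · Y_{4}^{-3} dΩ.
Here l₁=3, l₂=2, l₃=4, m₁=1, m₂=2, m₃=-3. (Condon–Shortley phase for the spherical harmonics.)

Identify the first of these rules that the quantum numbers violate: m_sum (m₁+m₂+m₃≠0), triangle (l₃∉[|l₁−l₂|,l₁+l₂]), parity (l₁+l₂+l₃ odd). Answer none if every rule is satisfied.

parity

Σmᵢ = 0  ✓
l₃∈[|l₁−l₂|,l₁+l₂]=[1,5], have l₃=4  ✓
Σlᵢ = 9 ⇒ odd  ✗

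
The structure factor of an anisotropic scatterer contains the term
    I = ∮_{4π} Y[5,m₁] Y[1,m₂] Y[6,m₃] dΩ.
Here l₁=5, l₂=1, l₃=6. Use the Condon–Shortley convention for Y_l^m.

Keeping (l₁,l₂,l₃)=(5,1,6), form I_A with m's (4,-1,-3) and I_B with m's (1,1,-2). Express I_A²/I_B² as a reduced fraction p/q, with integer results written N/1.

3/28

l's match ⇒ only the (l;m) 3-j factors differ between A and B.
A: triangle coeff Δ(5,1,6) = 1/858; Σ_t [0,0]: t=0:+1/725760 = 1/725760; (3j)²=1/286 [(5 1 6; 4 -1 -3)], sign=-1
B: triangle coeff Δ(5,1,6) = 1/858; Σ_t [0,0]: t=0:+1/34560 = 1/34560; (3j)²=14/429 [(5 1 6; 1 1 -2)], sign=+1
I_A²/I_B² = (1/286)/(14/429) = 3/28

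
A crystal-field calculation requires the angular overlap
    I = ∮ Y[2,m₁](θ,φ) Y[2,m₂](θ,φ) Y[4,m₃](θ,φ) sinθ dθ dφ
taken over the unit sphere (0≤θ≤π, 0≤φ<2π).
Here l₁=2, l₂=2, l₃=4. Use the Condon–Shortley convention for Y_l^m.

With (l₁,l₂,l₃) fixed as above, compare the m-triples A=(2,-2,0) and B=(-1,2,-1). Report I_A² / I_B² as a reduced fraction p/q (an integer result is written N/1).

1/5

l's match ⇒ only the (l;m) 3-j factors differ between A and B.
A: triangle coeff Δ(2,2,4) = 1/630; Σ_t [0,0]: t=0:+1/576 = 1/576; (3j)²=1/630 [(2 2 4; 2 -2 0)], sign=+1
B: triangle coeff Δ(2,2,4) = 1/630; Σ_t [0,0]: t=0:+1/144 = 1/144; (3j)²=1/126 [(2 2 4; -1 2 -1)], sign=-1
I_A²/I_B² = (1/630)/(1/126) = 1/5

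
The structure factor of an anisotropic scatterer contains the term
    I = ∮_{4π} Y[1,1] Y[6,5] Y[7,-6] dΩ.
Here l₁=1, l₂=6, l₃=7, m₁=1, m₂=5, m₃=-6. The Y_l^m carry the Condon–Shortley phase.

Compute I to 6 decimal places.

0.309019

m-sum 0 ✓  L=14 even ✓  5≤7≤7 ✓
Π(2lᵢ+1) = 3×13×15 = 585
triangle coeff Δ(1,6,7) = 1/1365
Σ_t [0,0]: t=0:+1/518400 = 1/518400
(3j)²=7/195 [(1 6 7; 0 0 0)], sign=-1
Σ_t [0,0]: t=0:+1/79833600 = 1/79833600
(3j)²=2/35 [(1 6 7; 1 5 -6)], sign=-1
⇒ 4πI² = 6/5
I = (+1)√(6/5/(4π)) = 0.30901936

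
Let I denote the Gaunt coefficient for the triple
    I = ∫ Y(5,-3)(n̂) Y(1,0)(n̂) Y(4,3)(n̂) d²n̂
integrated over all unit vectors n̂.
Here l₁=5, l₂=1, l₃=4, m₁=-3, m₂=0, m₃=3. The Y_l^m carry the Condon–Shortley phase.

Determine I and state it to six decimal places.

m-sum 0 ✓  L=10 even ✓  4≤4≤6 ✓
Π(2lᵢ+1) = 11×3×9 = 297
triangle coeff Δ(5,1,4) = 1/495
Σ_t [1,1]: t=1:−1/576 = -1/576
(3j)²=5/99 [(5 1 4; 0 0 0)], sign=-1
Σ_t [1,1]: t=1:−1/5040 = -1/5040
(3j)²=16/495 [(5 1 4; -3 0 3)], sign=+1
⇒ 4πI² = 16/33
I = (-1)√(16/33/(4π)) = -0.19642560

-0.196426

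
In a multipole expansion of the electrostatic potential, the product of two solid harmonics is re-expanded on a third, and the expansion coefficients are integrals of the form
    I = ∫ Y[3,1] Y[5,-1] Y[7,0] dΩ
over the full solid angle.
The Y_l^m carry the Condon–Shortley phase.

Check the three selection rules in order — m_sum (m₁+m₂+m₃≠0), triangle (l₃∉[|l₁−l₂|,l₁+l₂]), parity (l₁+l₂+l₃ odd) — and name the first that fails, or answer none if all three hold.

m₁+m₂+m₃ = 1 − 1 + 0 = 0  ✓
triangle: |3−5|=2 ≤ l₃=7 ≤ 3+5=8  ✓
parity: l₁+l₂+l₃ = 15 is odd  ✗

parity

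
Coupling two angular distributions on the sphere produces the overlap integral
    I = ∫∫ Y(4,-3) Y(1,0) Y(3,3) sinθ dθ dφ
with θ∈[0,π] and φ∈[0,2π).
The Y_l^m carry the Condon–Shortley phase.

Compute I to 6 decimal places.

Checks pass: Σm=0; 8 even; l₃=3∈[3,5].
(2·4+1)(2·1+1)(2·3+1) = 189
Δ: 2! 6! 0! / 9! → 1/252
sum: t=1:−1/36 = -1/36
3j²(4 1 3; 0 0 0) = Δ·Π!·Σ² = 4/63  (sign +1)
sum: t=1:−1/720 = -1/720
3j²(4 1 3; -3 0 3) = Δ·Π!·Σ² = 1/36  (sign -1)
combine: 4πI² = 189·4/63·1/36 = 1/3
take √, sign -1: I = -0.16286750

-0.162868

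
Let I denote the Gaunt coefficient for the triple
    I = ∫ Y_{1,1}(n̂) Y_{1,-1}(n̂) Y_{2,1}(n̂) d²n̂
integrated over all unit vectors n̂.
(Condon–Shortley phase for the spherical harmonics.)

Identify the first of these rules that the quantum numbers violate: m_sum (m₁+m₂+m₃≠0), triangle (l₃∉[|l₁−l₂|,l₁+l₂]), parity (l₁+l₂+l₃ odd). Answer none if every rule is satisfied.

m_sum

m₁+m₂+m₃ = 1 − 1 + 1 = 1  ✗
triangle: |1−1|=0 ≤ l₃=2 ≤ 1+1=2
parity: l₁+l₂+l₃ = 4 is even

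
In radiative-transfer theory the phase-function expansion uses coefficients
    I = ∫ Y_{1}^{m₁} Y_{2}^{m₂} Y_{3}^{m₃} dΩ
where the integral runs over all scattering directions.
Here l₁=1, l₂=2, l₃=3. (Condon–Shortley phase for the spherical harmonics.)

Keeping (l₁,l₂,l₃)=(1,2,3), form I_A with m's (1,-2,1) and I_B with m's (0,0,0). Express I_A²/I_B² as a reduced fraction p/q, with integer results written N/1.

1/9

Same 1,2,3: normalisation and zero-m 3j drop out of the ratio.
A: Δ: 0! 2! 4! / 7! → 1/105; sum: t=0:+1/48 = 1/48; 3j²(1 2 3; 1 -2 1) = Δ·Π!·Σ² = 1/105  (sign +1)
B: Δ: 0! 2! 4! / 7! → 1/105; sum: t=0:+1/4 = 1/4; 3j²(1 2 3; 0 0 0) = Δ·Π!·Σ² = 3/35  (sign -1)
I_A²/I_B² = (1/105)/(3/35) = 1/9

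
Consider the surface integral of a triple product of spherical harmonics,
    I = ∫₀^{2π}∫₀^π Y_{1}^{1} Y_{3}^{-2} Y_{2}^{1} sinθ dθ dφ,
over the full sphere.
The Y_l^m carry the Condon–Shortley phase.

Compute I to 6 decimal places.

0.261169

Checks pass: Σm=0; 6 even; l₃=2∈[2,4].
(2·1+1)(2·3+1)(2·2+1) = 105
Δ: 2! 0! 4! / 7! → 1/105
sum: t=1:−1/4 = -1/4
3j²(1 3 2; 0 0 0) = Δ·Π!·Σ² = 3/35  (sign -1)
sum: t=0:+1/12 = 1/12
3j²(1 3 2; 1 -2 1) = Δ·Π!·Σ² = 2/21  (sign -1)
combine: 4πI² = 105·3/35·2/21 = 6/7
take √, sign +1: I = 0.26116903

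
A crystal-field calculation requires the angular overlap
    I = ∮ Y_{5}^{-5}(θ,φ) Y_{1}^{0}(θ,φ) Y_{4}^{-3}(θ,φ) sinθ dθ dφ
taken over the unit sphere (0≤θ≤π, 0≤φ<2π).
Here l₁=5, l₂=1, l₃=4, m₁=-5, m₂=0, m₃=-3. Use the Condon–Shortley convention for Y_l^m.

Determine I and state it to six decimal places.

Σmᵢ = -8 ≠ 0, so the φ-integral vanishes; I = 0

0.000000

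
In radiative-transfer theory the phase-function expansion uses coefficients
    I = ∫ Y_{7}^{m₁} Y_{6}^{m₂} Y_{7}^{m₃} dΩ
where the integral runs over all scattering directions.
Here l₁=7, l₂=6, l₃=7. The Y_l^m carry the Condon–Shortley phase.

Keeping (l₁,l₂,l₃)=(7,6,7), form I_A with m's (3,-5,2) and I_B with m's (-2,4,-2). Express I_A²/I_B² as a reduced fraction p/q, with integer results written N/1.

11/100

l's match ⇒ only the (l;m) 3-j factors differ between A and B.
A: triangle coeff Δ(7,6,7) = 1/2444321880; Σ_t [0,1]: t=0:+1/49766400 t=1:−1/62208000 = 1/248832000; (3j)²=21/20995 [(7 6 7; 3 -5 2)], sign=-1
B: triangle coeff Δ(7,6,7) = 1/2444321880; Σ_t [4,6]: t=4:+1/24883200 t=5:−1/8294400 t=6:+1/24883200 = -1/24883200; (3j)²=420/46189 [(7 6 7; -2 4 -2)], sign=+1
I_A²/I_B² = (21/20995)/(420/46189) = 11/100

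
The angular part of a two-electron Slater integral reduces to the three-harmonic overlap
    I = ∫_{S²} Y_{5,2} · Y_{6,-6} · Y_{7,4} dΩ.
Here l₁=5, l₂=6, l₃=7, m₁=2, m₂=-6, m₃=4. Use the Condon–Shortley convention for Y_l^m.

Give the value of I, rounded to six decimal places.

0.159414

m-sum 0 ✓  L=18 even ✓  1≤7≤11 ✓
Π(2lᵢ+1) = 11×13×15 = 2145
triangle coeff Δ(5,6,7) = 1/174594420
Σ_t [0,4]: t=0:+1/4147200 t=1:−1/207360 t=2:+1/82944 t=3:−1/207360 t=4:+1/4147200 = 1/345600
(3j)²=420/46189 [(5 6 7; 0 0 0)], sign=-1
Σ_t [0,0]: t=0:+1/34836480 = 1/34836480
(3j)²=275/16796 [(5 6 7; 2 -6 4)], sign=-1
⇒ 4πI² = 433125/1356277
I = (+1)√(433125/1356277/(4π)) = 0.15941438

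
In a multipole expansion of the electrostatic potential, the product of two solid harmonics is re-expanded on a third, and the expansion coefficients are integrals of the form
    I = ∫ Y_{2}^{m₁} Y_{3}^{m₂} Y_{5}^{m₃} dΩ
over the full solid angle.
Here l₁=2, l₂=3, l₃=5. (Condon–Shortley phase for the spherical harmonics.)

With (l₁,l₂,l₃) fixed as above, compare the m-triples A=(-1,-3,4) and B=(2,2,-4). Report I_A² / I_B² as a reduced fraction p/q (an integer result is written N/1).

2/3

Shared (l₁,l₂,l₃)=(2,3,5): N and (l;000)² cancel in I_A²/I_B².
A: Δ = 0!·4!·6!/11! = 1/2310; Racah Σ t=0..0: t=0:+1/4320 = 1/4320; ⇒ 3j(2 3 5; -1 -3 4)² = 2/55, sgn -1
B: Δ = 0!·4!·6!/11! = 1/2310; Racah Σ t=0..0: t=0:+1/2880 = 1/2880; ⇒ 3j(2 3 5; 2 2 -4)² = 3/55, sgn -1
I_A²/I_B² = (2/55)/(3/55) = 2/3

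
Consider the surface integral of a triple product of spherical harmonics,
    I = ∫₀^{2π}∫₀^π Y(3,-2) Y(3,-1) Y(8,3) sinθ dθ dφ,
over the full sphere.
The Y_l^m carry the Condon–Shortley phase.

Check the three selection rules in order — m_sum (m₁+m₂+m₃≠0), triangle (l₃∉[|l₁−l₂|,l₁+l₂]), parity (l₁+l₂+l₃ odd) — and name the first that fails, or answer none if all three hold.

triangle

m₁+m₂+m₃ = -2 − 1 + 3 = 0  ✓
triangle: |3−3|=0 ≤ l₃=8 ≤ 3+3=6  ✗
parity: l₁+l₂+l₃ = 14 is even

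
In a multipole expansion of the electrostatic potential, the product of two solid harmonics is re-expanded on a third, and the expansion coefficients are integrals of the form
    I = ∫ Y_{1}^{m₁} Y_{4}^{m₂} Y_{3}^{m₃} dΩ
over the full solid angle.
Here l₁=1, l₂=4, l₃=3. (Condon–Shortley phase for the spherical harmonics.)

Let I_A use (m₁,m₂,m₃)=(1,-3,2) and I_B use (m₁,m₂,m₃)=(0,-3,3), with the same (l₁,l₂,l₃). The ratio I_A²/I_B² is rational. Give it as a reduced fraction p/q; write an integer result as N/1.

l's match ⇒ only the (l;m) 3-j factors differ between A and B.
A: triangle coeff Δ(1,4,3) = 1/252; Σ_t [0,0]: t=0:+1/240 = 1/240; (3j)²=1/12 [(1 4 3; 1 -3 2)], sign=-1
B: triangle coeff Δ(1,4,3) = 1/252; Σ_t [1,1]: t=1:−1/720 = -1/720; (3j)²=1/36 [(1 4 3; 0 -3 3)], sign=-1
I_A²/I_B² = (1/12)/(1/36) = 3/1

3/1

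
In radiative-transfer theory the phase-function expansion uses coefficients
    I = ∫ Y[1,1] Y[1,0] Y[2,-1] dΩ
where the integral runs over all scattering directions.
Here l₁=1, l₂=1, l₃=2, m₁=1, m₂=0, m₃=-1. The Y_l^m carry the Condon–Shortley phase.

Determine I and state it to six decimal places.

-0.218510

m-sum 0 ✓  L=4 even ✓  0≤2≤2 ✓
Π(2lᵢ+1) = 3×3×5 = 45
triangle coeff Δ(1,1,2) = 1/30
Σ_t [0,0]: t=0:+1/1 = 1/1
(3j)²=2/15 [(1 1 2; 0 0 0)], sign=+1
Σ_t [0,0]: t=0:+1/2 = 1/2
(3j)²=1/10 [(1 1 2; 1 0 -1)], sign=-1
⇒ 4πI² = 3/5
I = (-1)√(3/5/(4π)) = -0.21850969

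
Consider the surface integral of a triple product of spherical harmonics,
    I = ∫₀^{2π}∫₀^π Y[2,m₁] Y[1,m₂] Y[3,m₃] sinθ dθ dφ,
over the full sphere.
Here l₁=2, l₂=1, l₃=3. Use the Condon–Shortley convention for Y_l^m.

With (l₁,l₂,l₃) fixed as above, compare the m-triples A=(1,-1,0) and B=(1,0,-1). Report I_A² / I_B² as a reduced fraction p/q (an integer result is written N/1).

3/8

Same 2,1,3: normalisation and zero-m 3j drop out of the ratio.
A: Δ: 0! 4! 2! / 7! → 1/105; sum: t=0:+1/12 = 1/12; 3j²(2 1 3; 1 -1 0) = Δ·Π!·Σ² = 1/35  (sign -1)
B: Δ: 0! 4! 2! / 7! → 1/105; sum: t=0:+1/6 = 1/6; 3j²(2 1 3; 1 0 -1) = Δ·Π!·Σ² = 8/105  (sign +1)
I_A²/I_B² = (1/35)/(8/105) = 3/8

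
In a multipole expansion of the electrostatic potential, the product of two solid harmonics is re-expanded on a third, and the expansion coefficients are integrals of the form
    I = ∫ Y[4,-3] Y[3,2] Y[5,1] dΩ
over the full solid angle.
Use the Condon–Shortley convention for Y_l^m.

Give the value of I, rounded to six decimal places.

0.160929

m-sum 0 ✓  L=12 even ✓  1≤5≤7 ✓
Π(2lᵢ+1) = 9×7×11 = 693
triangle coeff Δ(4,3,5) = 1/180180
Σ_t [0,2]: t=0:+1/576 t=1:−1/144 t=2:+1/576 = -1/288
(3j)²=20/1001 [(4 3 5; 0 0 0)], sign=+1
Σ_t [1,2]: t=1:−1/17280 t=2:+1/1440 = 11/17280
(3j)²=11/468 [(4 3 5; -3 2 1)], sign=+1
⇒ 4πI² = 55/169
I = (+1)√(55/169/(4π)) = 0.16092854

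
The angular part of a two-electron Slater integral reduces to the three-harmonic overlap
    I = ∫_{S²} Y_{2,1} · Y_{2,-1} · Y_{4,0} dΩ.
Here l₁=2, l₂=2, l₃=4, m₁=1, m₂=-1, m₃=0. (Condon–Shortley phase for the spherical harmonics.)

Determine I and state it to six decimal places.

Checks pass: Σm=0; 8 even; l₃=4∈[0,4].
(2·2+1)(2·2+1)(2·4+1) = 225
Δ: 0! 4! 4! / 9! → 1/630
sum: t=0:+1/16 = 1/16
3j²(2 2 4; 0 0 0) = Δ·Π!·Σ² = 2/35  (sign +1)
sum: t=0:+1/36 = 1/36
3j²(2 2 4; 1 -1 0) = Δ·Π!·Σ² = 8/315  (sign +1)
combine: 4πI² = 225·2/35·8/315 = 16/49
take √, sign +1: I = 0.16119702

0.161197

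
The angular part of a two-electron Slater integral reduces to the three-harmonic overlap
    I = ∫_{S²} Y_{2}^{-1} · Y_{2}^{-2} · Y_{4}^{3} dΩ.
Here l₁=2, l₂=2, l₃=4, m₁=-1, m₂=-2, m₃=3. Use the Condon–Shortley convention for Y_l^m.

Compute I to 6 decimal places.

-0.238414

m-sum 0 ✓  L=8 even ✓  0≤4≤4 ✓
Π(2lᵢ+1) = 5×5×9 = 225
triangle coeff Δ(2,2,4) = 1/630
Σ_t [0,0]: t=0:+1/16 = 1/16
(3j)²=2/35 [(2 2 4; 0 0 0)], sign=+1
Σ_t [0,0]: t=0:+1/144 = 1/144
(3j)²=1/18 [(2 2 4; -1 -2 3)], sign=-1
⇒ 4πI² = 5/7
I = (-1)√(5/7/(4π)) = -0.23841361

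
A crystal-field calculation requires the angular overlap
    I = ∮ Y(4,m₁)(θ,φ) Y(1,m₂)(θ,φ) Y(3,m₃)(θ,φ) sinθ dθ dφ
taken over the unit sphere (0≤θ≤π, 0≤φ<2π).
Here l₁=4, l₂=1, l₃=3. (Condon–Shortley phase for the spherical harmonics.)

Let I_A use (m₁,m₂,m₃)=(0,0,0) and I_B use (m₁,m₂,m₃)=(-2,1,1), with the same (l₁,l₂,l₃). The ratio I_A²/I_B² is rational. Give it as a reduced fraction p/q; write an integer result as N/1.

16/15

Same 4,1,3: normalisation and zero-m 3j drop out of the ratio.
A: Δ: 2! 6! 0! / 9! → 1/252; sum: t=1:−1/36 = -1/36; 3j²(4 1 3; 0 0 0) = Δ·Π!·Σ² = 4/63  (sign +1)
B: Δ: 2! 6! 0! / 9! → 1/252; sum: t=2:+1/96 = 1/96; 3j²(4 1 3; -2 1 1) = Δ·Π!·Σ² = 5/84  (sign +1)
I_A²/I_B² = (4/63)/(5/84) = 16/15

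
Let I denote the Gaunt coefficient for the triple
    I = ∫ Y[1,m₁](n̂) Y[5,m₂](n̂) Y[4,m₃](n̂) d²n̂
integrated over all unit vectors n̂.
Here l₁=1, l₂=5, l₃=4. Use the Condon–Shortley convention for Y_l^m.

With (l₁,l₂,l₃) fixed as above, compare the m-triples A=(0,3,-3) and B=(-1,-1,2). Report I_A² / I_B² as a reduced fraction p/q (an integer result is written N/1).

Same 1,5,4: normalisation and zero-m 3j drop out of the ratio.
A: Δ: 2! 0! 8! / 11! → 1/495; sum: t=1:−1/5040 = -1/5040; 3j²(1 5 4; 0 3 -3) = Δ·Π!·Σ² = 16/495  (sign +1)
B: Δ: 2! 0! 8! / 11! → 1/495; sum: t=2:+1/2880 = 1/2880; 3j²(1 5 4; -1 -1 2) = Δ·Π!·Σ² = 2/165  (sign +1)
I_A²/I_B² = (16/495)/(2/165) = 8/3

8/3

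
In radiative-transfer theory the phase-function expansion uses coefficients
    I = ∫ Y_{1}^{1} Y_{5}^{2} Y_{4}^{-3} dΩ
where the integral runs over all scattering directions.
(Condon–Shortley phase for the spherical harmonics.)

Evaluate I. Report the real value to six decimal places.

Rules hold: Σm=0, L=10 even, 4≤4≤6.
N = 3·11·9 = 297
Δ = 2!·0!·8!/11! = 1/495
Racah Σ t=1..1: t=1:−1/576 = -1/576
⇒ 3j(1 5 4; 0 0 0)² = 5/99, sgn -1
Racah Σ t=0..0: t=0:+1/10080 = 1/10080
⇒ 3j(1 5 4; 1 2 -3)² = 1/165, sgn -1
4πI² = N·(3j₀)²·(3jₘ)² = 1/11
I = +1·√(0.0909091/4π) = 0.08505478

0.085055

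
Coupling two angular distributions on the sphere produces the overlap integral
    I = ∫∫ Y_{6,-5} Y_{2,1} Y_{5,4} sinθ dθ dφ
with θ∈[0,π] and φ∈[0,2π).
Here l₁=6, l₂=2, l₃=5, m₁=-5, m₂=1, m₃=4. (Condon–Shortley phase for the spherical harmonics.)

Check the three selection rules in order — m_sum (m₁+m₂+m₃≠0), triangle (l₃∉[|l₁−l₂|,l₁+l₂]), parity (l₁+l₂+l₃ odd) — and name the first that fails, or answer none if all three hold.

parity

m₁+m₂+m₃ = -5 + 1 + 4 = 0  ✓
triangle: |6−2|=4 ≤ l₃=5 ≤ 6+2=8  ✓
parity: l₁+l₂+l₃ = 13 is odd  ✗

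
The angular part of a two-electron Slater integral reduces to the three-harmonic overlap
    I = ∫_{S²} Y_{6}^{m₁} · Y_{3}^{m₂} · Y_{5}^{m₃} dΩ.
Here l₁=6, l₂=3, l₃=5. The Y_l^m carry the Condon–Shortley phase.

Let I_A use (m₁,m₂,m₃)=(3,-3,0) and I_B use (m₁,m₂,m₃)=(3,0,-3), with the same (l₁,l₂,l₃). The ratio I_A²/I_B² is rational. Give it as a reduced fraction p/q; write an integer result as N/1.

28/1

Same 6,3,5: normalisation and zero-m 3j drop out of the ratio.
A: Δ: 4! 8! 2! / 15! → 1/675675; sum: t=0:+1/34560 = 1/34560; 3j²(6 3 5; 3 -3 0) = Δ·Π!·Σ² = 4/143  (sign -1)
B: Δ: 4! 8! 2! / 15! → 1/675675; sum: t=1:−1/17280 t=2:+1/20160 t=3:−1/483840 = -1/96768; 3j²(6 3 5; 3 0 -3) = Δ·Π!·Σ² = 1/1001  (sign -1)
I_A²/I_B² = (4/143)/(1/1001) = 28/1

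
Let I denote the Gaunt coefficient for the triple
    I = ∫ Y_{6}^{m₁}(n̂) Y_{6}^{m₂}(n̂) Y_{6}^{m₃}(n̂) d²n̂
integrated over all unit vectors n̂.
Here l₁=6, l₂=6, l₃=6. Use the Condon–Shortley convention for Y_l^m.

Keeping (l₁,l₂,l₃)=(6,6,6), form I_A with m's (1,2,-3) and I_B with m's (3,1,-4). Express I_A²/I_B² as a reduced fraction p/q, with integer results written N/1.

54/125

Same 6,6,6: normalisation and zero-m 3j drop out of the ratio.
A: Δ: 6! 6! 6! / 19! → 1/325909584; sum: t=2:+1/1244160 t=3:−1/207360 t=4:+1/276480 t=5:−1/3110400 = -1/1382400; 3j²(6 6 6; 1 2 -3) = Δ·Π!·Σ² = 189/92378  (sign +1)
B: Δ: 6! 6! 6! / 19! → 1/325909584; sum: t=1:−1/4147200 t=2:+1/691200 t=3:−1/1244160 = 1/2488320; 3j²(6 6 6; 3 1 -4) = Δ·Π!·Σ² = 875/184756  (sign +1)
I_A²/I_B² = (189/92378)/(875/184756) = 54/125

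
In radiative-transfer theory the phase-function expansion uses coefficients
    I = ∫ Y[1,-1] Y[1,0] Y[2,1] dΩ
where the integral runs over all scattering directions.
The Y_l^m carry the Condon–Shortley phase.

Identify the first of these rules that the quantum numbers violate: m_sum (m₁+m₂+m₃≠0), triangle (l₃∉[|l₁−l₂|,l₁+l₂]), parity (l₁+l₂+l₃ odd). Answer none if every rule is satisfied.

m₁+m₂+m₃ = -1 + 0 + 1 = 0  ✓
triangle: |1−1|=0 ≤ l₃=2 ≤ 1+1=2  ✓
parity: l₁+l₂+l₃ = 4 is even  ✓

none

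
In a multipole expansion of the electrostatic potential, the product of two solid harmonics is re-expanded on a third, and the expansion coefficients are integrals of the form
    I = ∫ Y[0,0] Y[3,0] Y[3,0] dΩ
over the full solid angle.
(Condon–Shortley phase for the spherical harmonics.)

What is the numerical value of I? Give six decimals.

0.282095

Rules hold: Σm=0, L=6 even, 3≤3≤3.
N = 1·7·7 = 49
Δ = 0!·0!·6!/7! = 1/7
Racah Σ t=0..0: t=0:+1/36 = 1/36
⇒ 3j(0 3 3; 0 0 0)² = 1/7, sgn -1
(m-triple is (0,0,0) — same symbol as above.)
4πI² = N·(3j₀)²·(3jₘ)² = 1/1
I = +1·√(1/4π) = 0.28209479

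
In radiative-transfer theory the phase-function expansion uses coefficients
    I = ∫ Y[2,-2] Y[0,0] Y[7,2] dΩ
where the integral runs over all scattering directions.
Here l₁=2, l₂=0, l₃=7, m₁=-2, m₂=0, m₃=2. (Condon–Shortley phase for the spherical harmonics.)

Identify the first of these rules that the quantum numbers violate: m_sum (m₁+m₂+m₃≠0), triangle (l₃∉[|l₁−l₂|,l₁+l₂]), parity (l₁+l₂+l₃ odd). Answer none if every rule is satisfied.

Σmᵢ = 0  ✓
l₃∈[|l₁−l₂|,l₁+l₂]=[2,2], have l₃=7  ✗
Σlᵢ = 9 ⇒ odd

triangle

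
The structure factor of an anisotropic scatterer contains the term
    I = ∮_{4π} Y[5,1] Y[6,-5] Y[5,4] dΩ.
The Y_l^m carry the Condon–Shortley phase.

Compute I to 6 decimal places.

m-sum 0 ✓  L=16 even ✓  1≤5≤11 ✓
Π(2lᵢ+1) = 11×13×11 = 1573
triangle coeff Δ(5,6,5) = 1/28588560
Σ_t [1,5]: t=1:−1/345600 t=2:+1/13824 t=3:−1/5184 t=4:+1/13824 t=5:−1/345600 = -7/129600
(3j)²=80/7293 [(5 6 5; 0 0 0)], sign=+1
Σ_t [0,1]: t=0:+1/2073600 t=1:−1/518400 = -1/691200
(3j)²=81/4420 [(5 6 5; 1 -5 4)], sign=+1
⇒ 4πI² = 1188/3757
I = (+1)√(1188/3757/(4π)) = 0.15862904

0.158629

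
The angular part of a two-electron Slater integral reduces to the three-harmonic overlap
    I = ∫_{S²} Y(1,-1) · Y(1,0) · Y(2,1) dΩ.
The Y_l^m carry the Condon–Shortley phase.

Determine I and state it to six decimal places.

-0.218510

Checks pass: Σm=0; 4 even; l₃=2∈[0,2].
(2·1+1)(2·1+1)(2·2+1) = 45
Δ: 0! 2! 2! / 5! → 1/30
sum: t=0:+1/1 = 1/1
3j²(1 1 2; 0 0 0) = Δ·Π!·Σ² = 2/15  (sign +1)
sum: t=0:+1/2 = 1/2
3j²(1 1 2; -1 0 1) = Δ·Π!·Σ² = 1/10  (sign -1)
combine: 4πI² = 45·2/15·1/10 = 3/5
take √, sign -1: I = -0.21850969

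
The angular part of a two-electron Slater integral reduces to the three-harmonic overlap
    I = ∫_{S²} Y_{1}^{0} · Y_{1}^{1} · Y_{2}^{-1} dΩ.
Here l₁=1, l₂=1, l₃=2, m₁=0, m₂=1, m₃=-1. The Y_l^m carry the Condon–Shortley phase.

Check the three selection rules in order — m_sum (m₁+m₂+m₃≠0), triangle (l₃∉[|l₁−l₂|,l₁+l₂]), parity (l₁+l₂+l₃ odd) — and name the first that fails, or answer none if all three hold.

none

m₁+m₂+m₃ = 0 + 1 − 1 = 0  ✓
triangle: |1−1|=0 ≤ l₃=2 ≤ 1+1=2  ✓
parity: l₁+l₂+l₃ = 4 is even  ✓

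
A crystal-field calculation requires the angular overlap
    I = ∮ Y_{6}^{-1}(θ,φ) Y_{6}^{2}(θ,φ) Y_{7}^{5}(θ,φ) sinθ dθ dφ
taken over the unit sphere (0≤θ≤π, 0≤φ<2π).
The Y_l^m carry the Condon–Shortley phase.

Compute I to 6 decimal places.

-1 + 2 + 5 = 6 ≠ 0: azimuthal integral kills it; I = 0

0.000000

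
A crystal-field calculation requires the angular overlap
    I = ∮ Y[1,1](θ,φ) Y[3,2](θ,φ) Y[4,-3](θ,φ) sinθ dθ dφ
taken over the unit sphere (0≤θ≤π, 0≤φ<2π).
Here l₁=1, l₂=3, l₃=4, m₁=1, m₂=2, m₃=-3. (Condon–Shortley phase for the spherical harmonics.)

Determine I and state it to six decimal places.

Rules hold: Σm=0, L=8 even, 2≤4≤4.
N = 3·7·9 = 189
Δ = 0!·2!·6!/9! = 1/252
Racah Σ t=0..0: t=0:+1/36 = 1/36
⇒ 3j(1 3 4; 0 0 0)² = 4/63, sgn +1
Racah Σ t=0..0: t=0:+1/240 = 1/240
⇒ 3j(1 3 4; 1 2 -3)² = 1/12, sgn -1
4πI² = N·(3j₀)²·(3jₘ)² = 1/1
I = -1·√(1/4π) = -0.28209479

-0.282095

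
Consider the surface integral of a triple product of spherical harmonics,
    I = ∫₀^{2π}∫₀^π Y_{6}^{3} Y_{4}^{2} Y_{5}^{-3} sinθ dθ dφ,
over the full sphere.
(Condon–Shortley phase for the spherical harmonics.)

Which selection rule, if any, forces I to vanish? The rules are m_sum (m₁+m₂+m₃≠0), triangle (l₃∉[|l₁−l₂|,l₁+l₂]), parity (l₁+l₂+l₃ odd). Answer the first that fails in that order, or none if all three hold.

azimuthal sum: 3 + 2 − 3 = 2  ✗
2 ≤ 5 ≤ 10 (triangle on l)
L = 6 + 4 + 5 = 15 (odd)

m_sum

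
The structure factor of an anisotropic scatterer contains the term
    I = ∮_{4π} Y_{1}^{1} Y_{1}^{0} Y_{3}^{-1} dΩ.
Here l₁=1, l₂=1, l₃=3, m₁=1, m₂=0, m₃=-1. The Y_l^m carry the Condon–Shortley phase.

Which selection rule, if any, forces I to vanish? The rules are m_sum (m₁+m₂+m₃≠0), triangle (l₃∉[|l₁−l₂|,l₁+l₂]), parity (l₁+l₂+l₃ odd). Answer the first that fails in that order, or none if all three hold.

triangle

azimuthal sum: 1 + 0 − 1 = 0  ✓
0 ≤ 3 ≤ 2 (triangle on l)  ✗
L = 1 + 1 + 3 = 5 (odd)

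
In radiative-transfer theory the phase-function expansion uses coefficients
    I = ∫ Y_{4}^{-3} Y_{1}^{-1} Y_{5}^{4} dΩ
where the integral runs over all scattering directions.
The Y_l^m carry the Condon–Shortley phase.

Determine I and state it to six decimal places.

0.294638

m-sum 0 ✓  L=10 even ✓  3≤5≤5 ✓
Π(2lᵢ+1) = 9×3×11 = 297
triangle coeff Δ(4,1,5) = 1/495
Σ_t [0,0]: t=0:+1/576 = 1/576
(3j)²=5/99 [(4 1 5; 0 0 0)], sign=-1
Σ_t [0,0]: t=0:+1/10080 = 1/10080
(3j)²=4/55 [(4 1 5; -3 -1 4)], sign=-1
⇒ 4πI² = 12/11
I = (+1)√(12/11/(4π)) = 0.29463840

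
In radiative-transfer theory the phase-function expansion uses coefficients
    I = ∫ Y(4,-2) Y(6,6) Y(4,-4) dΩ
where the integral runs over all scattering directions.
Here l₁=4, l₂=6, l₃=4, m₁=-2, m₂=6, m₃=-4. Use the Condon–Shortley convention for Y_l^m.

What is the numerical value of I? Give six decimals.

Checks pass: Σm=0; 14 even; l₃=4∈[2,10].
(2·4+1)(2·6+1)(2·4+1) = 1053
Δ: 6! 2! 6! / 15! → 1/1261260
sum: t=2:+1/4608 t=3:−1/1296 t=4:+1/4608 = -7/20736
3j²(4 6 4; 0 0 0) = Δ·Π!·Σ² = 20/1287  (sign -1)
sum: t=6:+1/1036800 = 1/1036800
3j²(4 6 4; -2 6 -4) = Δ·Π!·Σ² = 4/195  (sign +1)
combine: 4πI² = 1053·20/1287·4/195 = 48/143
take √, sign -1: I = -0.16343598

-0.163436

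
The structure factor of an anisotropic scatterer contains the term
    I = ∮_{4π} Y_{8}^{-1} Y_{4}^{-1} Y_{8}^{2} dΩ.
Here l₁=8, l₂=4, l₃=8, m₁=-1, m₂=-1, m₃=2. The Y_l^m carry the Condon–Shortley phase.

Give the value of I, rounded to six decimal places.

Rules hold: Σm=0, L=20 even, 4≤8≤12.
N = 17·9·17 = 2601
Δ = 4!·12!·4!/21! = 1/185175900
Racah Σ t=0..4: t=0:+1/557383680 t=1:−1/21772800 t=2:+1/8294400 t=3:−1/21772800 t=4:+1/557383680 = 1/30965760
⇒ 3j(8 4 8; 0 0 0)² = 36/4199, sgn +1
Racah Σ t=0..3: t=0:+1/313528320 t=1:−1/23224320 t=2:+1/14515200 t=3:−1/74649600 = 7/447897600
⇒ 3j(8 4 8; -1 -1 2)² = 343/75582, sgn +1
4πI² = N·(3j₀)²·(3jₘ)² = 6174/61009
I = +1·√(0.101198/4π) = 0.08973904

0.089739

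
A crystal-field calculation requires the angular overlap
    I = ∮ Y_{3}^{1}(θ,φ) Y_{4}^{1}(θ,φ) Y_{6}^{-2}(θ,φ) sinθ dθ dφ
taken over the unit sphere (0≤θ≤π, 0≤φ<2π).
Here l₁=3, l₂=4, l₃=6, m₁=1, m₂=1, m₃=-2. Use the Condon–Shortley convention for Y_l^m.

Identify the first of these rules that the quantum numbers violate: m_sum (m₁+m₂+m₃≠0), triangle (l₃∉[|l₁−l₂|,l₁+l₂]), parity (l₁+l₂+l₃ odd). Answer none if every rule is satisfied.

parity

Σmᵢ = 0  ✓
l₃∈[|l₁−l₂|,l₁+l₂]=[1,7], have l₃=6  ✓
Σlᵢ = 13 ⇒ odd  ✗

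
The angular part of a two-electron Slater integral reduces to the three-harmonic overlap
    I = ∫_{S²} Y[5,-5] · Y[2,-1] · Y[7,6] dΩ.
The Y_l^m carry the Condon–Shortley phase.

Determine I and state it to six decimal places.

m-sum 0 ✓  L=14 even ✓  3≤7≤7 ✓
Π(2lᵢ+1) = 11×5×15 = 825
triangle coeff Δ(5,2,7) = 1/15015
Σ_t [0,0]: t=0:+1/57600 = 1/57600
(3j)²=21/715 [(5 2 7; 0 0 0)], sign=-1
Σ_t [0,0]: t=0:+1/21772800 = 1/21772800
(3j)²=2/105 [(5 2 7; -5 -1 6)], sign=-1
⇒ 4πI² = 6/13
I = (+1)√(6/13/(4π)) = 0.19164567

0.191646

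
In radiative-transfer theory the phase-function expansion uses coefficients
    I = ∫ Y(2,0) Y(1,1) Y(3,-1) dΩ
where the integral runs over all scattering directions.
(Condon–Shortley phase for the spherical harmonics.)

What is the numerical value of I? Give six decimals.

-0.202301

m-sum 0 ✓  L=6 even ✓  1≤3≤3 ✓
Π(2lᵢ+1) = 5×3×7 = 105
triangle coeff Δ(2,1,3) = 1/105
Σ_t [0,0]: t=0:+1/4 = 1/4
(3j)²=3/35 [(2 1 3; 0 0 0)], sign=-1
Σ_t [0,0]: t=0:+1/8 = 1/8
(3j)²=2/35 [(2 1 3; 0 1 -1)], sign=+1
⇒ 4πI² = 18/35
I = (-1)√(18/35/(4π)) = -0.20230066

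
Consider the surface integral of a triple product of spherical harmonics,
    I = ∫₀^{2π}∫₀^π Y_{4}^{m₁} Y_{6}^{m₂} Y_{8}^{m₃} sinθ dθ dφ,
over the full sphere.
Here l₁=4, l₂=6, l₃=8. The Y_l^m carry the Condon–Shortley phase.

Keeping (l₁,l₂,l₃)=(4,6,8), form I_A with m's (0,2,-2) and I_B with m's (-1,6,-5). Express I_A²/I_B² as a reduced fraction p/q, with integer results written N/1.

65/242

l's match ⇒ only the (l;m) 3-j factors differ between A and B.
A: triangle coeff Δ(4,6,8) = 1/23279256; Σ_t [0,2]: t=0:+1/7741440 t=1:−1/1088640 t=2:+1/1658880 = -13/69672960; (3j)²=325/149226 [(4 6 8; 0 2 -2)], sign=-1
B: triangle coeff Δ(4,6,8) = 1/23279256; Σ_t [2,2]: t=2:+1/261273600 = 1/261273600; (3j)²=55/6783 [(4 6 8; -1 6 -5)], sign=-1
I_A²/I_B² = (325/149226)/(55/6783) = 65/242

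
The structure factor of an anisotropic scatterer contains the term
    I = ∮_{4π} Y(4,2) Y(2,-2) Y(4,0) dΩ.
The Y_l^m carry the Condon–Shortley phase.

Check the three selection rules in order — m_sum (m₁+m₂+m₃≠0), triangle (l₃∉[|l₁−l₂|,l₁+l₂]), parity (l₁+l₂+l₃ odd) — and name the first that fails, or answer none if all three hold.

none

m₁+m₂+m₃ = 2 − 2 + 0 = 0  ✓
triangle: |4−2|=2 ≤ l₃=4 ≤ 4+2=6  ✓
parity: l₁+l₂+l₃ = 10 is even  ✓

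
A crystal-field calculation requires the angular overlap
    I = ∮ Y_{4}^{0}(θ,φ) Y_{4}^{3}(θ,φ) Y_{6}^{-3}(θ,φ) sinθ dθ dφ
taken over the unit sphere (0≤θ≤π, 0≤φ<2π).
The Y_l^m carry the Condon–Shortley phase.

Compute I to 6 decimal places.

Rules hold: Σm=0, L=14 even, 0≤6≤8.
N = 9·9·13 = 1053
Δ = 2!·6!·6!/15! = 1/1261260
Racah Σ t=0..2: t=0:+1/4608 t=1:−1/1296 t=2:+1/4608 = -7/20736
⇒ 3j(4 4 6; 0 0 0)² = 20/1287, sgn -1
Racah Σ t=1..2: t=1:−1/25920 t=2:+1/11520 = 1/20736
⇒ 3j(4 4 6; 0 3 -3)² = 5/429, sgn -1
4πI² = N·(3j₀)²·(3jₘ)² = 300/1573
I = +1·√(0.190718/4π) = 0.12319450

0.123195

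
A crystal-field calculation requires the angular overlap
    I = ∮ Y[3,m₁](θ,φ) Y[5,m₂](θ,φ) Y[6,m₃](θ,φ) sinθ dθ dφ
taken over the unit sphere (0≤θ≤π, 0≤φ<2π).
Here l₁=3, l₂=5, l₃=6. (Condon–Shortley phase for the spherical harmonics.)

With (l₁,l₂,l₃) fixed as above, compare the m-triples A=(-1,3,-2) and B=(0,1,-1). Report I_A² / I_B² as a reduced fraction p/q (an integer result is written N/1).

7/5

Shared (l₁,l₂,l₃)=(3,5,6): N and (l;000)² cancel in I_A²/I_B².
A: Δ = 2!·4!·8!/15! = 1/675675; Racah Σ t=0..2: t=0:+1/1935360 t=1:−1/30240 t=2:+1/11520 = 1/18432; ⇒ 3j(3 5 6; -1 3 -2)² = 7/429, sgn +1
B: Δ = 2!·4!·8!/15! = 1/675675; Racah Σ t=0..2: t=0:+1/17280 t=1:−1/2880 t=2:+1/6912 = -1/6912; ⇒ 3j(3 5 6; 0 1 -1)² = 5/429, sgn +1
I_A²/I_B² = (7/429)/(5/429) = 7/5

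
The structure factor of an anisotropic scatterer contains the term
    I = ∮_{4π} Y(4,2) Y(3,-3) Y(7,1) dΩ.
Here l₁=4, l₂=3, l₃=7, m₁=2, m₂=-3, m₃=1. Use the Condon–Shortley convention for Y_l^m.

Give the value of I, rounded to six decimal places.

m-sum 0 ✓  L=14 even ✓  1≤7≤7 ✓
Π(2lᵢ+1) = 9×7×15 = 945
triangle coeff Δ(4,3,7) = 1/45045
Σ_t [0,0]: t=0:+1/20736 = 1/20736
(3j)²=35/1287 [(4 3 7; 0 0 0)], sign=-1
Σ_t [0,0]: t=0:+1/1036800 = 1/1036800
(3j)²=4/6435 [(4 3 7; 2 -3 1)], sign=+1
⇒ 4πI² = 980/61347
I = (-1)√(980/61347/(4π)) = -0.03565426

-0.035654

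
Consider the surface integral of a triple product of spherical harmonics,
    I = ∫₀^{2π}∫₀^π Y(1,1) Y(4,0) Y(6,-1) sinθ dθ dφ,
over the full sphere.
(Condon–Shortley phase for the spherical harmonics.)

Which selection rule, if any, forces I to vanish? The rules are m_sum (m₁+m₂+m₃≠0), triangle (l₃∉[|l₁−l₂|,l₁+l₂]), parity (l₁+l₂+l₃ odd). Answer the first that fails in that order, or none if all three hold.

triangle

Σmᵢ = 0  ✓
l₃∈[|l₁−l₂|,l₁+l₂]=[3,5], have l₃=6  ✗
Σlᵢ = 11 ⇒ odd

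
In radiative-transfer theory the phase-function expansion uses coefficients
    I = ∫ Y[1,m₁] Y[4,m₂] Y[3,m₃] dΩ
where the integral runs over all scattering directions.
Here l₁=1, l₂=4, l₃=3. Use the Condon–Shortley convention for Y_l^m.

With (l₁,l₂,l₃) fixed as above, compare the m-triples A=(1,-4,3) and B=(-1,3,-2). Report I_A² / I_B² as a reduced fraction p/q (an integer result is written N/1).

4/3

Shared (l₁,l₂,l₃)=(1,4,3): N and (l;000)² cancel in I_A²/I_B².
A: Δ = 2!·0!·6!/9! = 1/252; Racah Σ t=0..0: t=0:+1/1440 = 1/1440; ⇒ 3j(1 4 3; 1 -4 3)² = 1/9, sgn +1
B: Δ = 2!·0!·6!/9! = 1/252; Racah Σ t=2..2: t=2:+1/240 = 1/240; ⇒ 3j(1 4 3; -1 3 -2)² = 1/12, sgn -1
I_A²/I_B² = (1/9)/(1/12) = 4/3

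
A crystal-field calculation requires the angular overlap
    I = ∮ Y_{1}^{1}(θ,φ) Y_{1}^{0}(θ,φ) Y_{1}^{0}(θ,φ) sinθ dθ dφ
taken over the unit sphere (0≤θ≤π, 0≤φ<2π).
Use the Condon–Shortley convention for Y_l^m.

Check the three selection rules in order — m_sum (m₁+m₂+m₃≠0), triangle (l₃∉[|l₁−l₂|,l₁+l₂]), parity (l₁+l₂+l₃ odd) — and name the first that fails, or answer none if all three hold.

azimuthal sum: 1 + 0 + 0 = 1  ✗
0 ≤ 1 ≤ 2 (triangle on l)
L = 1 + 1 + 1 = 3 (odd)

m_sum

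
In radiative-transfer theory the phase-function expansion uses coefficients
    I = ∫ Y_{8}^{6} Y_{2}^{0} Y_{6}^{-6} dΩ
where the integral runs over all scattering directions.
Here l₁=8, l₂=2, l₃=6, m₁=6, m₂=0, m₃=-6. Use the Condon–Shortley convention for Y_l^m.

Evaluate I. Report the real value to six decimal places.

Rules hold: Σm=0, L=16 even, 6≤6≤10.
N = 17·5·13 = 1105
Δ = 4!·12!·0!/17! = 1/30940
Racah Σ t=2..2: t=2:+1/2073600 = 1/2073600
⇒ 3j(8 2 6; 0 0 0)² = 28/1105, sgn +1
Racah Σ t=2..2: t=2:+1/1916006400 = 1/1916006400
⇒ 3j(8 2 6; 6 0 -6)² = 1/340, sgn +1
4πI² = N·(3j₀)²·(3jₘ)² = 7/85
I = +1·√(0.0823529/4π) = 0.08095331

0.080953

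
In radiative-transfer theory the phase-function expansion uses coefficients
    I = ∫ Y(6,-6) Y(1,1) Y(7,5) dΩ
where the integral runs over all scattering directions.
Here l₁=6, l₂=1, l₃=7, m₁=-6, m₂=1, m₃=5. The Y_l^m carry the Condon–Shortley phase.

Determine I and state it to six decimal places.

-0.034990

Checks pass: Σm=0; 14 even; l₃=7∈[5,7].
(2·6+1)(2·1+1)(2·7+1) = 585
Δ: 0! 12! 2! / 15! → 1/1365
sum: t=0:+1/518400 = 1/518400
3j²(6 1 7; 0 0 0) = Δ·Π!·Σ² = 7/195  (sign -1)
sum: t=0:+1/958003200 = 1/958003200
3j²(6 1 7; -6 1 5) = Δ·Π!·Σ² = 1/1365  (sign +1)
combine: 4πI² = 585·7/195·1/1365 = 1/65
take √, sign -1: I = -0.03498955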